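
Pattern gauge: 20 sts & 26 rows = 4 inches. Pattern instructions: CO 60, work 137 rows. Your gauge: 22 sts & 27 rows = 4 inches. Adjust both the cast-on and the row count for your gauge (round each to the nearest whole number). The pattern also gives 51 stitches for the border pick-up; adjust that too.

Cast on 66 stitches; work 142 rows; border pick-up 56 stitches.

Stitches: 60 × 22/20 = 66.00 → 66.
Rows: 137 × 27/26 = 142.27 → 142.
border pick-up: 51 × 22/20 = 56.10 → 56.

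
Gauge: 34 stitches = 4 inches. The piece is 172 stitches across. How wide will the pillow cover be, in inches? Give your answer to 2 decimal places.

34 stitches / 4 inch = 8.5 stitches per inch.
172 / 8.5 = 20.235 inches.

20.24 inches.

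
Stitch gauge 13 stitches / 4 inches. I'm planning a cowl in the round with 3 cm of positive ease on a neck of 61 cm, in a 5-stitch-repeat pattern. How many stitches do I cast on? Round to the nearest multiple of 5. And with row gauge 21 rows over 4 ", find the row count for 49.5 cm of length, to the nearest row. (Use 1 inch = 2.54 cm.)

Finished = 61 + 3 = 64 cm.
64 cm × 1/2.54 = 25.20 inches.
13/4 = 3.25 sts per in; 25.20 × 3.25 = 81.89 sts.
Nearest multiple of 5 → 80.
49.5 cm = 19.49 inches; × 5.25 = 102.31 → 102 rows.

Cast on 80 stitches; work 102 rows.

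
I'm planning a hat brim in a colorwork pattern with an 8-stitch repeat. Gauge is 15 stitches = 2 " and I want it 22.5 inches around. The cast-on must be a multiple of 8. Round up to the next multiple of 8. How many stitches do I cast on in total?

176 stitches.

15 / 2 = 7.5 sts per inch.
22.5 × 7.5 = 168.75 sts.
Next multiple of 8: 176.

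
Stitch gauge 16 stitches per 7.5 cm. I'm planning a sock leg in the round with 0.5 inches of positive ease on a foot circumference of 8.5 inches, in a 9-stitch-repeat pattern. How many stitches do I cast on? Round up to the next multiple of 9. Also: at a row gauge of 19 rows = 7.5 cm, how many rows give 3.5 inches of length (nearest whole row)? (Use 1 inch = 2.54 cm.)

Cast on 54 stitches; work 23 rows.

Finished = 8.5 + 0.5 = 9 inches.
9 inches × 2.54 = 22.86 cm.
16/7.5 = 2.133 sts per cm; 22.86 × 2.133 = 48.77 sts.
Next multiple of 9 → 54.
3.5 inches = 8.89 cm; × 2.533 = 22.52 → 23 rows.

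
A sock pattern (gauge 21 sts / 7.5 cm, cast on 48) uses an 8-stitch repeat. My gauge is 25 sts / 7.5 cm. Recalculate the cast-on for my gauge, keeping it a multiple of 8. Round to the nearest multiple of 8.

48 × 25 / 21 = 57.14.
Nearest multiple of 8: 56.

56 stitches.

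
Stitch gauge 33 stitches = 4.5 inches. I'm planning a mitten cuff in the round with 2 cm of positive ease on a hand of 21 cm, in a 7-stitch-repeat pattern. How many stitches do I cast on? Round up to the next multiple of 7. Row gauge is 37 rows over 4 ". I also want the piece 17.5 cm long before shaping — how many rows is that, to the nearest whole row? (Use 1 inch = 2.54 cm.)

Cast on 70 stitches; work 64 rows.

Finished = 21 + 2 = 23 cm.
23 cm × 1/2.54 = 9.06 inches.
33/4.5 = 7.333 sts per in; 9.06 × 7.333 = 66.40 sts.
Next multiple of 7 → 70.
17.5 cm = 6.89 inches; × 9.25 = 63.73 → 64 rows.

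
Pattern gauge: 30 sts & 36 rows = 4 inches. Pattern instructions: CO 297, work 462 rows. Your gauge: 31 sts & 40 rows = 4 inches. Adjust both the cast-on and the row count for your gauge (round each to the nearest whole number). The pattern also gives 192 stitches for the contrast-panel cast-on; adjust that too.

Stitches: 297 × 31/30 = 306.90 → 307.
Rows: 462 × 40/36 = 513.33 → 513.
contrast-panel cast-on: 192 × 31/30 = 198.40 → 198.

Cast on 307 stitches; work 513 rows; contrast-panel cast-on 198 stitches.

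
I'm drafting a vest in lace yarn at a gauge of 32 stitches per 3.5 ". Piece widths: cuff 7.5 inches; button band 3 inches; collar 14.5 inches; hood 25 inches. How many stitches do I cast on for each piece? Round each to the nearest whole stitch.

cuff 69; button band 27; collar 133; hood 229.

Rate = 32/3.5 = 9.143 sts per in.
cuff: 7.5 × 9.143 = 68.57 → 69.
button band: 3 × 9.143 = 27.43 → 27.
collar: 14.5 × 9.143 = 132.57 → 133.
hood: 25 × 9.143 = 228.57 → 229.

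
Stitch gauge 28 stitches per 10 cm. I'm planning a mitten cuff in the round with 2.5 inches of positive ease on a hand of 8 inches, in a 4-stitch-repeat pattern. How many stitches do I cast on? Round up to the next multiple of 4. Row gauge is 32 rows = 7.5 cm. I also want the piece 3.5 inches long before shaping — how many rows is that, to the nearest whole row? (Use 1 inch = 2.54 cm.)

Finished = 8 + 2.5 = 10.5 inches.
10.5 inches × 2.54 = 26.67 cm.
28/10 = 2.8 sts per cm; 26.67 × 2.8 = 74.68 sts.
Next multiple of 4 → 76.
3.5 inches = 8.89 cm; × 4.267 = 37.93 → 38 rows.

Cast on 76 stitches; work 38 rows.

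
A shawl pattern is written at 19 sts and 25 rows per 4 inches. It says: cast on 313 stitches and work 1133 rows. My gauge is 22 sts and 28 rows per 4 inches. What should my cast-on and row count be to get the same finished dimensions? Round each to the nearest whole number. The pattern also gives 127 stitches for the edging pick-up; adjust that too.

Stitches: 313 × 22/19 = 362.42 → 362.
Rows: 1133 × 28/25 = 1268.96 → 1269.
edging pick-up: 127 × 22/19 = 147.05 → 147.

Cast on 362 stitches; work 1269 rows; edging pick-up 147 stitches.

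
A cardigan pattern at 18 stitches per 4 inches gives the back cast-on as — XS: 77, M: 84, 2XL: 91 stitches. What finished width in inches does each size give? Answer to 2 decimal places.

XS 17.11 inches; M 18.67 inches; 2XL 20.22 inches.

18/4 = 4.5 sts per in.
XS: 77 / 4.5 = 17.111 → 17.11 in.
M: 84 / 4.5 = 18.667 → 18.67 in.
2XL: 91 / 4.5 = 20.222 → 20.22 in.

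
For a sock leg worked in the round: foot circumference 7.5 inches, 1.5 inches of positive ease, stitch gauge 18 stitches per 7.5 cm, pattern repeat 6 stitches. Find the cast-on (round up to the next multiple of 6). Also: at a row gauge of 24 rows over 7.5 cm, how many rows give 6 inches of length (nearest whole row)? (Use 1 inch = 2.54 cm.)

Cast on 60 stitches; work 49 rows.

Finished = 7.5 + 1.5 = 9 inches.
9 inches × 2.54 = 22.86 cm.
18/7.5 = 2.4 sts per cm; 22.86 × 2.4 = 54.86 sts.
Next multiple of 6 → 60.
6 inches = 15.24 cm; × 3.2 = 48.77 → 49 rows.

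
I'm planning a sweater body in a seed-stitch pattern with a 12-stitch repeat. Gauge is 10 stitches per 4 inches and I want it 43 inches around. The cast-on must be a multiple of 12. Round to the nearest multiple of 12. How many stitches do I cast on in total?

108 stitches.

10 / 4 = 2.5 sts per inch.
43 × 2.5 = 107.50 sts.
Nearest multiple of 12: 108.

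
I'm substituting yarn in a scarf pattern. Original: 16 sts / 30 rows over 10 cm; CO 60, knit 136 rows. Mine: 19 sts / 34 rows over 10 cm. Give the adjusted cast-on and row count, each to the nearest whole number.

Cast on 71 stitches; work 154 rows.

Stitches: 60 × 19/16 = 71.25 → 71.
Rows: 136 × 34/30 = 154.13 → 154.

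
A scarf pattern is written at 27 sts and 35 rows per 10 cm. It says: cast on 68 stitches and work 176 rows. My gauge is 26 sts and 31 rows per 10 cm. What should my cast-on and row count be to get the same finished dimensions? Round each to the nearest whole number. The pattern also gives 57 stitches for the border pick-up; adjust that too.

Cast on 65 stitches; work 156 rows; border pick-up 55 stitches.

Stitches: 68 × 26/27 = 65.48 → 65.
Rows: 176 × 31/35 = 155.89 → 156.
border pick-up: 57 × 26/27 = 54.89 → 55.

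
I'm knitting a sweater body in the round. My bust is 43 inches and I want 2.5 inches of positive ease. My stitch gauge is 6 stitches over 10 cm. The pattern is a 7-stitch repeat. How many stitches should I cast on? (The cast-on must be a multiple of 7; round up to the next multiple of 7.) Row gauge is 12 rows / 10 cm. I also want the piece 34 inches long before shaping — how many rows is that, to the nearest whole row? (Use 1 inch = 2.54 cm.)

Cast on 70 stitches; work 104 rows.

Finished = 43 + 2.5 = 45.5 inches.
45.5 inches × 2.54 = 115.57 cm.
6/10 = 0.6 sts per cm; 115.57 × 0.6 = 69.34 sts.
Next multiple of 7 → 70.
34 inches = 86.36 cm; × 1.2 = 103.63 → 104 rows.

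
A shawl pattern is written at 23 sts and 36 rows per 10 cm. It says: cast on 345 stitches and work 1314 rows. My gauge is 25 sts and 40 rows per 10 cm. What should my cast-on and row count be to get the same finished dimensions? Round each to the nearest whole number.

Stitches: 345 × 25/23 = 375.00 → 375.
Rows: 1314 × 40/36 = 1460.00 → 1460.

Cast on 375 stitches; work 1460 rows.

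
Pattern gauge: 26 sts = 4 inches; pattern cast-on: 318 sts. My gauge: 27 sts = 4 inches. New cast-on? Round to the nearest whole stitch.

Scale factor = 27 / 26 = 1.038.
318 × 27 / 26 = 330.23 sts.
→ 330 sts.

Cast on 330 stitches.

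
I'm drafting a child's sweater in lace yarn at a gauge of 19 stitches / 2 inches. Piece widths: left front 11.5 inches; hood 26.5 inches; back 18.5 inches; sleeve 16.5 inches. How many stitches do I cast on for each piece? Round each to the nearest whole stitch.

left front 109; hood 252; back 176; sleeve 157.

Rate = 19/2 = 9.5 sts per in.
left front: 11.5 × 9.5 = 109.25 → 109.
hood: 26.5 × 9.5 = 251.75 → 252.
back: 18.5 × 9.5 = 175.75 → 176.
sleeve: 16.5 × 9.5 = 156.75 → 157.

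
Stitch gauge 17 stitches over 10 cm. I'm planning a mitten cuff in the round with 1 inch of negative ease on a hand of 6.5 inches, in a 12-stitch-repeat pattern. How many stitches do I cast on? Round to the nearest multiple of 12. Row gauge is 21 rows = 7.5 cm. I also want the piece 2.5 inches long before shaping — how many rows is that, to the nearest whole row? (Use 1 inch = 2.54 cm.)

Finished = 6.5 − 1 = 5.5 inches.
5.5 inches × 2.54 = 13.97 cm.
17/10 = 1.7 sts per cm; 13.97 × 1.7 = 23.75 sts.
Nearest multiple of 12 → 24.
2.5 inches = 6.35 cm; × 2.8 = 17.78 → 18 rows.

Cast on 24 stitches; work 18 rows.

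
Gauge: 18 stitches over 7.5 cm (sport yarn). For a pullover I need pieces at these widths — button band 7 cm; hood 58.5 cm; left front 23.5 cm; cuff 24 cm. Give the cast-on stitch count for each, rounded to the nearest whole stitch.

Rate = 18/7.5 = 2.4 sts per cm.
button band: 7 × 2.4 = 16.80 → 17.
hood: 58.5 × 2.4 = 140.40 → 140.
left front: 23.5 × 2.4 = 56.40 → 56.
cuff: 24 × 2.4 = 57.60 → 58.

button band 17; hood 140; left front 56; cuff 58.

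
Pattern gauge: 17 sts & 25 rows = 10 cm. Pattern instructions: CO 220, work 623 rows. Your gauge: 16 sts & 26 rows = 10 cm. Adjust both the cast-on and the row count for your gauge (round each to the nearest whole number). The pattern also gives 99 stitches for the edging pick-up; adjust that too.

Stitches: 220 × 16/17 = 207.06 → 207.
Rows: 623 × 26/25 = 647.92 → 648.
edging pick-up: 99 × 16/17 = 93.18 → 93.

Cast on 207 stitches; work 648 rows; edging pick-up 93 stitches.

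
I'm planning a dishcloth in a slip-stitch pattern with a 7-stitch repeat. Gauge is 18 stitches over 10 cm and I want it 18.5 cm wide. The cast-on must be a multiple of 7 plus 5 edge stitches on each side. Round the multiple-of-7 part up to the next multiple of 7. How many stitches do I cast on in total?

18 / 10 = 1.8 sts per cm.
18.5 × 1.8 = 33.30 sts.
Less 10 edge sts → 23.30 for the repeat.
Next multiple of 7: 28.
Add back 10 edge sts → 38.

38 stitches.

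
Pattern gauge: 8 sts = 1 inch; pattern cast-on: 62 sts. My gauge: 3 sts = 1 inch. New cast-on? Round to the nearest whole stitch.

23 stitches.

Scale factor = 3 / 8 = 0.375.
62 × 3 / 8 = 23.25 sts.
→ 23 sts.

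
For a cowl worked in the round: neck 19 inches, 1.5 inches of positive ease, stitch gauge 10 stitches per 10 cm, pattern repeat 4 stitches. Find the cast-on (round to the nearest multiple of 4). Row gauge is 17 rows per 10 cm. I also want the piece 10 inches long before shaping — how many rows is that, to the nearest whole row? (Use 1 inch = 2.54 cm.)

Finished = 19 + 1.5 = 20.5 inches.
20.5 inches × 2.54 = 52.07 cm.
10/10 = 1 sts per cm; 52.07 × 1 = 52.07 sts.
Nearest multiple of 4 → 52.
10 inches = 25.40 cm; × 1.7 = 43.18 → 43 rows.

Cast on 52 stitches; work 43 rows.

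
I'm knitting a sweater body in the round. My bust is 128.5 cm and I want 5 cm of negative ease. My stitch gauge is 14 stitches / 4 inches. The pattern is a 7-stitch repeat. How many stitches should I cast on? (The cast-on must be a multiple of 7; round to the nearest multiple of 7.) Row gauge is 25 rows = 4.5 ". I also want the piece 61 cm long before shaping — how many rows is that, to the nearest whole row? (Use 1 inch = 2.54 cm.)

Finished = 128.5 − 5 = 123.5 cm.
123.5 cm × 1/2.54 = 48.62 inches.
14/4 = 3.5 sts per in; 48.62 × 3.5 = 170.18 sts.
Nearest multiple of 7 → 168.
61 cm = 24.02 inches; × 5.556 = 133.42 → 133 rows.

Cast on 168 stitches; work 133 rows.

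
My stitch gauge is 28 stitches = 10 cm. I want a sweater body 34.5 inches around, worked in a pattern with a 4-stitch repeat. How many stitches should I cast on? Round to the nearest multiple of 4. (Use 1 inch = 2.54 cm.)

244 stitches.

34.5 in = 34.5 × 2.54 = 87.63 cm.
28 / 10 = 2.8 sts/cm.
87.63 × 2.8 = 245.36 sts.
→ 244.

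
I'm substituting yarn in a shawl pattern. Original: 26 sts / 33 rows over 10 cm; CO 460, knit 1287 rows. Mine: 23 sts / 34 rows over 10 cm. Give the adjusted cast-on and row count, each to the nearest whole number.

Stitches: 460 × 23/26 = 406.92 → 407.
Rows: 1287 × 34/33 = 1326.00 → 1326.

Cast on 407 stitches; work 1326 rows.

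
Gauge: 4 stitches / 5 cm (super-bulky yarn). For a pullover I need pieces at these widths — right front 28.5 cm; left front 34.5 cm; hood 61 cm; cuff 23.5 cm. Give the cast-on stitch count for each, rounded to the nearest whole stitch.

Rate = 4/5 = 0.8 sts per cm.
right front: 28.5 × 0.8 = 22.80 → 23.
left front: 34.5 × 0.8 = 27.60 → 28.
hood: 61 × 0.8 = 48.80 → 49.
cuff: 23.5 × 0.8 = 18.80 → 19.

right front 23; left front 28; hood 49; cuff 19.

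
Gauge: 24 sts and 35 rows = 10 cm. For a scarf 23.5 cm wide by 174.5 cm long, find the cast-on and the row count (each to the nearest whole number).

Cast on 56 stitches and work 611 rows.

Stitch gauge = 24/10 = 2.4 sts/cm; 23.5 × 2.4 = 56.40 → 56 sts.
Row gauge = 35/10 = 3.5 rows/cm; 174.5 × 3.5 = 610.75 → 611 rows.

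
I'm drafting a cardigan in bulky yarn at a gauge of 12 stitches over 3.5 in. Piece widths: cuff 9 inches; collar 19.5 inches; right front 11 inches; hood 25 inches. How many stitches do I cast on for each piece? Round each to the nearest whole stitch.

Rate = 12/3.5 = 3.429 sts per in.
cuff: 9 × 3.429 = 30.86 → 31.
collar: 19.5 × 3.429 = 66.86 → 67.
right front: 11 × 3.429 = 37.71 → 38.
hood: 25 × 3.429 = 85.71 → 86.

cuff 31; collar 67; right front 38; hood 86.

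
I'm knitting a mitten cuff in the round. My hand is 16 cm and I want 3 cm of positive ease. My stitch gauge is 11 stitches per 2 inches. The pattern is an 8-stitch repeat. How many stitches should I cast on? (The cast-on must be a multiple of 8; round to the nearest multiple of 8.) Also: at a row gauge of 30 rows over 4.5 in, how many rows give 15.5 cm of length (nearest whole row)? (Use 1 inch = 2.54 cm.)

Cast on 40 stitches; work 41 rows.

Finished = 16 + 3 = 19 cm.
19 cm × 1/2.54 = 7.48 inches.
11/2 = 5.5 sts per in; 7.48 × 5.5 = 41.14 sts.
Nearest multiple of 8 → 40.
15.5 cm = 6.10 inches; × 6.667 = 40.68 → 41 rows.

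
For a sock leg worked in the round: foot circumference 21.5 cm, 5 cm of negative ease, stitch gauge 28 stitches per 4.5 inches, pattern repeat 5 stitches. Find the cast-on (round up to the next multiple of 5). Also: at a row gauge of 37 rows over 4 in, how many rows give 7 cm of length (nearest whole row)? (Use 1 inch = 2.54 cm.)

Finished = 21.5 − 5 = 16.5 cm.
16.5 cm × 1/2.54 = 6.50 inches.
28/4.5 = 6.222 sts per in; 6.50 × 6.222 = 40.42 sts.
Next multiple of 5 → 45.
7 cm = 2.76 inches; × 9.25 = 25.49 → 25 rows.

Cast on 45 stitches; work 25 rows.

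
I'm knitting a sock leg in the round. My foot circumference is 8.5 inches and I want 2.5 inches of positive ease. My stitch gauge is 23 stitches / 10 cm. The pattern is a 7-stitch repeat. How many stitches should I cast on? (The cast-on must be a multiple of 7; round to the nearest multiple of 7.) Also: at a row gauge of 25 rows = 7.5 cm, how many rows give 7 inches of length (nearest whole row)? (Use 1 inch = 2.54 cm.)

Finished = 8.5 + 2.5 = 11 inches.
11 inches × 2.54 = 27.94 cm.
23/10 = 2.3 sts per cm; 27.94 × 2.3 = 64.26 sts.
Nearest multiple of 7 → 63.
7 inches = 17.78 cm; × 3.333 = 59.27 → 59 rows.

Cast on 63 stitches; work 59 rows.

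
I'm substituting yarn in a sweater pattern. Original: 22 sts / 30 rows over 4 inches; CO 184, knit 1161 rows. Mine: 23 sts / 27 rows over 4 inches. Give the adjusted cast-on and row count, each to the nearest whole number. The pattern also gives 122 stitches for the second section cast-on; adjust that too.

Stitches: 184 × 23/22 = 192.36 → 192.
Rows: 1161 × 27/30 = 1044.90 → 1045.
second section cast-on: 122 × 23/22 = 127.55 → 128.

Cast on 192 stitches; work 1045 rows; second section cast-on 128 stitches.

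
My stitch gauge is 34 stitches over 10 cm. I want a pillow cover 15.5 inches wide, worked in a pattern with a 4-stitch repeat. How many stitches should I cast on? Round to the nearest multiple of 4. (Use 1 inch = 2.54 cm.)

15.5 in = 15.5 × 2.54 = 39.37 cm.
34 / 10 = 3.4 sts/cm.
39.37 × 3.4 = 133.86 sts.
→ 132.

132 stitches.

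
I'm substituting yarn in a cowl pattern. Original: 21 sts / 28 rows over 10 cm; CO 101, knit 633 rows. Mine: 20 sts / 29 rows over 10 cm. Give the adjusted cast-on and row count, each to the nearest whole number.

Cast on 96 stitches; work 656 rows.

Stitches: 101 × 20/21 = 96.19 → 96.
Rows: 633 × 29/28 = 655.61 → 656.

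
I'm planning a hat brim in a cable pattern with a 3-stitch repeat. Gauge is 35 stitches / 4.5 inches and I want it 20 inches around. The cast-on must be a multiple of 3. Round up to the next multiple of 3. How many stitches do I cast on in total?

35 / 4.5 = 7.778 sts per inch.
20 × 7.778 = 155.56 sts.
Next multiple of 3: 156.

Cast on 156 stitches.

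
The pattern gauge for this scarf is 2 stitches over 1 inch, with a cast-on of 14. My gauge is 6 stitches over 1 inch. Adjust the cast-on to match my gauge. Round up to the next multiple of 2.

Cast on 42 stitches.

Scale factor = 6 / 2 = 3.000.
14 × 6 / 2 = 42.00 sts.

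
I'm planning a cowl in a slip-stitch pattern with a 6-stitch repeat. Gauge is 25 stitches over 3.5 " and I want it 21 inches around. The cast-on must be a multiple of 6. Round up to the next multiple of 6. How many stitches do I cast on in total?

25 / 3.5 = 7.143 sts per inch.
21 × 7.143 = 150.00 sts.
Next multiple of 6: 150.

150 stitches.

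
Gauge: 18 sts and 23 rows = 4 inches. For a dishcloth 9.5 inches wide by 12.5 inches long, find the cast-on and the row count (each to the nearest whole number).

Cast on 43 stitches and work 72 rows.

Stitch gauge = 18/4 = 4.5 sts/in; 9.5 × 4.5 = 42.75 → 43 sts.
Row gauge = 23/4 = 5.75 rows/in; 12.5 × 5.75 = 71.88 → 72 rows.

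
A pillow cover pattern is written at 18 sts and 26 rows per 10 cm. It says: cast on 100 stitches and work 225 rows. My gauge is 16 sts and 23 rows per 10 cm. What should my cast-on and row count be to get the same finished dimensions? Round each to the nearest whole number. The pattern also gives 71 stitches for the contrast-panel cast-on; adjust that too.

Stitches: 100 × 16/18 = 88.89 → 89.
Rows: 225 × 23/26 = 199.04 → 199.
contrast-panel cast-on: 71 × 16/18 = 63.11 → 63.

Cast on 89 stitches; work 199 rows; contrast-panel cast-on 63 stitches.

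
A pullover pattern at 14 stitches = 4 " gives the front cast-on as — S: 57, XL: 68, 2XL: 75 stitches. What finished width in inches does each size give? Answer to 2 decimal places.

S 16.29 inches; XL 19.43 inches; 2XL 21.43 inches.

14/4 = 3.5 sts per in.
S: 57 / 3.5 = 16.286 → 16.29 in.
XL: 68 / 3.5 = 19.429 → 19.43 in.
2XL: 75 / 3.5 = 21.429 → 21.43 in.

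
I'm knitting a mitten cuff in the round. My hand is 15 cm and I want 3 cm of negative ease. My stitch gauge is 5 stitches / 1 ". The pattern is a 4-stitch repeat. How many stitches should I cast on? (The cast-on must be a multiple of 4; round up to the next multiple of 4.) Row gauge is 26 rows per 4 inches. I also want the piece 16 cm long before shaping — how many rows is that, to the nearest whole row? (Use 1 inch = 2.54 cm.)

Finished = 15 − 3 = 12 cm.
12 cm × 1/2.54 = 4.72 inches.
5/1 = 5 sts per in; 4.72 × 5 = 23.62 sts.
Next multiple of 4 → 24.
16 cm = 6.30 inches; × 6.5 = 40.94 → 41 rows.

Cast on 24 stitches; work 41 rows.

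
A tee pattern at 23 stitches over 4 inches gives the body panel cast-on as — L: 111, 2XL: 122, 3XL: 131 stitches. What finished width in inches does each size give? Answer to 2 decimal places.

23/4 = 5.75 sts per in.
L: 111 / 5.75 = 19.304 → 19.30 in.
2XL: 122 / 5.75 = 21.217 → 21.22 in.
3XL: 131 / 5.75 = 22.783 → 22.78 in.

L 19.30 inches; 2XL 21.22 inches; 3XL 22.78 inches.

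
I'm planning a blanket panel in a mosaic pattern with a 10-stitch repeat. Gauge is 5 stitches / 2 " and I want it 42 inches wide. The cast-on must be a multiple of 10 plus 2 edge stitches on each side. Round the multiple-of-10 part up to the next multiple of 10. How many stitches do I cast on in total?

Cast on 114 stitches.

5 / 2 = 2.5 sts per inch.
42 × 2.5 = 105.00 sts.
Less 4 edge sts → 101.00 for the repeat.
Next multiple of 10: 110.
Add back 4 edge sts → 114.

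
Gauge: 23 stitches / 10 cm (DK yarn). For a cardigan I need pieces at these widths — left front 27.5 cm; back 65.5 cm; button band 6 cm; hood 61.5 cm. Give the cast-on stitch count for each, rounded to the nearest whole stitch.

Rate = 23/10 = 2.3 sts per cm.
left front: 27.5 × 2.3 = 63.25 → 63.
back: 65.5 × 2.3 = 150.65 → 151.
button band: 6 × 2.3 = 13.80 → 14.
hood: 61.5 × 2.3 = 141.45 → 141.

left front 63; back 151; button band 14; hood 141.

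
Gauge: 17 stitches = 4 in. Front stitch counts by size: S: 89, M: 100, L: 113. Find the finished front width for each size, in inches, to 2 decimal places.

S 20.94 inches; M 23.53 inches; L 26.59 inches.

17/4 = 4.25 sts per in.
S: 89 / 4.25 = 20.941 → 20.94 in.
M: 100 / 4.25 = 23.529 → 23.53 in.
L: 113 / 4.25 = 26.588 → 26.59 in.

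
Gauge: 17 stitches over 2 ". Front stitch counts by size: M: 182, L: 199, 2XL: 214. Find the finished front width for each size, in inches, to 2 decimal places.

17/2 = 8.5 sts per in.
M: 182 / 8.5 = 21.412 → 21.41 in.
L: 199 / 8.5 = 23.412 → 23.41 in.
2XL: 214 / 8.5 = 25.176 → 25.18 in.

M 21.41 inches; L 23.41 inches; 2XL 25.18 inches.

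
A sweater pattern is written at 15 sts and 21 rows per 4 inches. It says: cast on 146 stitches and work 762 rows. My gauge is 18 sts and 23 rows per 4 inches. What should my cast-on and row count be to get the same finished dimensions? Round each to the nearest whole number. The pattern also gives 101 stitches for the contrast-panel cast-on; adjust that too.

Stitches: 146 × 18/15 = 175.20 → 175.
Rows: 762 × 23/21 = 834.57 → 835.
contrast-panel cast-on: 101 × 18/15 = 121.20 → 121.

Cast on 175 stitches; work 835 rows; contrast-panel cast-on 121 stitches.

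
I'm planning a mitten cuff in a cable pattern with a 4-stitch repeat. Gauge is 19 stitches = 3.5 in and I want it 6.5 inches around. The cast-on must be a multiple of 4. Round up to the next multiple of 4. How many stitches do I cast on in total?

19 / 3.5 = 5.429 sts per inch.
6.5 × 5.429 = 35.29 sts.
Next multiple of 4: 36.

CO 36 sts.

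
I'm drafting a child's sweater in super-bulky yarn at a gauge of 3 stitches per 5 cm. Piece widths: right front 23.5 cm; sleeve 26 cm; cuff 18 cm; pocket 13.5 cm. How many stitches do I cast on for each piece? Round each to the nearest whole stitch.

Rate = 3/5 = 0.6 sts per cm.
right front: 23.5 × 0.6 = 14.10 → 14.
sleeve: 26 × 0.6 = 15.60 → 16.
cuff: 18 × 0.6 = 10.80 → 11.
pocket: 13.5 × 0.6 = 8.10 → 8.

right front 14; sleeve 16; cuff 11; pocket 8.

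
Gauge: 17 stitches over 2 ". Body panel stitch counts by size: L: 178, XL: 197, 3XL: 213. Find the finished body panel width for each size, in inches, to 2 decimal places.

L 20.94 inches; XL 23.18 inches; 3XL 25.06 inches.

17/2 = 8.5 sts per in.
L: 178 / 8.5 = 20.941 → 20.94 in.
XL: 197 / 8.5 = 23.176 → 23.18 in.
3XL: 213 / 8.5 = 25.059 → 25.06 in.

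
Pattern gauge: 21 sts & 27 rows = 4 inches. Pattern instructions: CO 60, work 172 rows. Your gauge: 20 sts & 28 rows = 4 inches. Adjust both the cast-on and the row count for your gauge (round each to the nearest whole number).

Cast on 57 stitches; work 178 rows.

Stitches: 60 × 20/21 = 57.14 → 57.
Rows: 172 × 28/27 = 178.37 → 178.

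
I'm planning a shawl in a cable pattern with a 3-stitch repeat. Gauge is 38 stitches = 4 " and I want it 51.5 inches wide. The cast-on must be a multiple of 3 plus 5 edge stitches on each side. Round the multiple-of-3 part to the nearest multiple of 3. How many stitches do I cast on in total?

CO 490 sts.

38 / 4 = 9.5 sts per inch.
51.5 × 9.5 = 489.25 sts.
Less 10 edge sts → 479.25 for the repeat.
Nearest multiple of 3: 480.
Add back 10 edge sts → 490.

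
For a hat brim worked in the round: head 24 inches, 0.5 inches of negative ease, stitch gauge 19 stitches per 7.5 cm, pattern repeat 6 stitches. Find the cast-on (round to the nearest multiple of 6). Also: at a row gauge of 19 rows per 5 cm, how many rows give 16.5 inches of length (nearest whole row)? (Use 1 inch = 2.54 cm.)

Finished = 24 − 0.5 = 23.5 inches.
23.5 inches × 2.54 = 59.69 cm.
19/7.5 = 2.533 sts per cm; 59.69 × 2.533 = 151.21 sts.
Nearest multiple of 6 → 150.
16.5 inches = 41.91 cm; × 3.8 = 159.26 → 159 rows.

Cast on 150 stitches; work 159 rows.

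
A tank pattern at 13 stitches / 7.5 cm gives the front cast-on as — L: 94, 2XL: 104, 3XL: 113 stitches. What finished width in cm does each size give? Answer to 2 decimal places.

13/7.5 = 1.733 sts per cm.
L: 94 / 1.733 = 54.231 → 54.23 cm.
2XL: 104 / 1.733 = 60.000 → 60.00 cm.
3XL: 113 / 1.733 = 65.192 → 65.19 cm.

L 54.23 cm; 2XL 60.00 cm; 3XL 65.19 cm.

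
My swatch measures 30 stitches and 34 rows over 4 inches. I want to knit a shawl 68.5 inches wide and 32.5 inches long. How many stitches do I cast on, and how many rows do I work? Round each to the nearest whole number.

Stitch gauge = 30/4 = 7.5 sts/in; 68.5 × 7.5 = 513.75 → 514 sts.
Row gauge = 34/4 = 8.5 rows/in; 32.5 × 8.5 = 276.25 → 276 rows.

Cast on 514 stitches and work 276 rows.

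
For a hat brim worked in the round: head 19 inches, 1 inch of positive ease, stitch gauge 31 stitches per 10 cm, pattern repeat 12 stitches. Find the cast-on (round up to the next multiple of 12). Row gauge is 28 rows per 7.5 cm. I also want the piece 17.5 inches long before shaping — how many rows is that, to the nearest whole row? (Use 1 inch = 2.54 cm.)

Finished = 19 + 1 = 20 inches.
20 inches × 2.54 = 50.80 cm.
31/10 = 3.1 sts per cm; 50.80 × 3.1 = 157.48 sts.
Next multiple of 12 → 168.
17.5 inches = 44.45 cm; × 3.733 = 165.95 → 166 rows.

Cast on 168 stitches; work 166 rows.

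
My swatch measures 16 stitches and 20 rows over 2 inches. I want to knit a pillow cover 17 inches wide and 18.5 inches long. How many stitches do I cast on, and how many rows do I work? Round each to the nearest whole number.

Stitch gauge = 16/2 = 8 sts/in; 17 × 8 = 136.00 → 136 sts.
Row gauge = 20/2 = 10 rows/in; 18.5 × 10 = 185.00 → 185 rows.

Cast on 136 stitches and work 185 rows.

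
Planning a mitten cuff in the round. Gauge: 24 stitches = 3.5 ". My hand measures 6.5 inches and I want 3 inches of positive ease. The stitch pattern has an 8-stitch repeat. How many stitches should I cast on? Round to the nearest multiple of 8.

Cast on 64 stitches.

Finished = 6.5 + 3 = 9.5 inches.
24 / 3.5 = 6.857 sts/in.
9.5 × 6.857 = 65.14 sts.
Nearest multiple of 8: 64.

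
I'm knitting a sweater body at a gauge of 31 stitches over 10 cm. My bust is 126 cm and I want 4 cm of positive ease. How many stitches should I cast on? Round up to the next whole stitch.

403 stitches.

Finished = 126 + 4 = 130 cm.
31 / 10 = 3.1 sts per cm.
130.00 × 3.1 = 403.00 sts.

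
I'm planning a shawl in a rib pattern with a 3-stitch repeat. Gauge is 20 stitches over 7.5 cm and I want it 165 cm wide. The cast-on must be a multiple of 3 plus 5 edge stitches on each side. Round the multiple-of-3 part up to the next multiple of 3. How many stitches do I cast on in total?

20 / 7.5 = 2.667 sts per cm.
165 × 2.667 = 440.00 sts.
Less 10 edge sts → 430.00 for the repeat.
Next multiple of 3: 432.
Add back 10 edge sts → 442.

CO 442 sts.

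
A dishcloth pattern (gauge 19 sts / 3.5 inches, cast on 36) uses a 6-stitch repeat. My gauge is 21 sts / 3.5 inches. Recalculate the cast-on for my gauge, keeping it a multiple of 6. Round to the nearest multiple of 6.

CO 42 sts.

36 × 21 / 19 = 39.79.
Nearest multiple of 6: 42.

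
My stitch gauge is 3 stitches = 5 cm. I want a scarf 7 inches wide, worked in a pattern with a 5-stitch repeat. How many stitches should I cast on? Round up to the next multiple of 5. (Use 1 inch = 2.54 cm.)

CO 15 sts.

7 in = 7 × 2.54 = 17.78 cm.
3 / 5 = 0.6 sts/cm.
17.78 × 0.6 = 10.67 sts.
→ 15.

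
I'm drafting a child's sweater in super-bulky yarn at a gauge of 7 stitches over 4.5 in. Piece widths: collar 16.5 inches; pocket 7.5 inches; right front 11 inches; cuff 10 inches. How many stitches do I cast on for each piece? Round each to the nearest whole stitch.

collar 26; pocket 12; right front 17; cuff 16.

Rate = 7/4.5 = 1.556 sts per in.
collar: 16.5 × 1.556 = 25.67 → 26.
pocket: 7.5 × 1.556 = 11.67 → 12.
right front: 11 × 1.556 = 17.11 → 17.
cuff: 10 × 1.556 = 15.56 → 16.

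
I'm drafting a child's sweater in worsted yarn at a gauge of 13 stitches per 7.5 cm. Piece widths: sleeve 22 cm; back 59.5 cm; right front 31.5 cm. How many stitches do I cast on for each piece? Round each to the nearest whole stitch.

Rate = 13/7.5 = 1.733 sts per cm.
sleeve: 22 × 1.733 = 38.13 → 38.
back: 59.5 × 1.733 = 103.13 → 103.
right front: 31.5 × 1.733 = 54.60 → 55.

sleeve 38; back 103; right front 55.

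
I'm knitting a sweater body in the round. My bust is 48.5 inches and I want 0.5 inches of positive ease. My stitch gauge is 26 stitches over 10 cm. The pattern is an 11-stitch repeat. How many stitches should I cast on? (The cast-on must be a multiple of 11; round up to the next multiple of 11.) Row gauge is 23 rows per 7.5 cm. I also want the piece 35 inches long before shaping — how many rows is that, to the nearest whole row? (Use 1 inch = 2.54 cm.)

Finished = 48.5 + 0.5 = 49 inches.
49 inches × 2.54 = 124.46 cm.
26/10 = 2.6 sts per cm; 124.46 × 2.6 = 323.60 sts.
Next multiple of 11 → 330.
35 inches = 88.90 cm; × 3.067 = 272.63 → 273 rows.

Cast on 330 stitches; work 273 rows.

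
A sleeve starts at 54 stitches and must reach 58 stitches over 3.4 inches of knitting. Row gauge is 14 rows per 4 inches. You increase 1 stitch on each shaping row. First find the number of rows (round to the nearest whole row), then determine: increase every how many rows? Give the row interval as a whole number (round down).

Rows = 3.4 × 3.5 = 11.9 → 12 rows.
Stitches to add: 4 → 4 shaping rows (at 1 st each).
12 / 4 = 3.00 → every 3 rows.

Increase every 3rd row.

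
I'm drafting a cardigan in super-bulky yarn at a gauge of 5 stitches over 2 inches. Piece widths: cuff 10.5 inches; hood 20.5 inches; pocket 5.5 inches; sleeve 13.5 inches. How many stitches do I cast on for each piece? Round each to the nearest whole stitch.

cuff 26; hood 51; pocket 14; sleeve 34.

Rate = 5/2 = 2.5 sts per in.
cuff: 10.5 × 2.5 = 26.25 → 26.
hood: 20.5 × 2.5 = 51.25 → 51.
pocket: 5.5 × 2.5 = 13.75 → 14.
sleeve: 13.5 × 2.5 = 33.75 → 34.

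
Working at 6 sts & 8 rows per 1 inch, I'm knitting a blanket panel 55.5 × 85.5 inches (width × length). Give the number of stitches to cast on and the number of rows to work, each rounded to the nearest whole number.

Cast on 333 stitches and work 684 rows.

Stitch gauge = 6/1 = 6 sts/in; 55.5 × 6 = 333.00 → 333 sts.
Row gauge = 8/1 = 8 rows/in; 85.5 × 8 = 684.00 → 684 rows.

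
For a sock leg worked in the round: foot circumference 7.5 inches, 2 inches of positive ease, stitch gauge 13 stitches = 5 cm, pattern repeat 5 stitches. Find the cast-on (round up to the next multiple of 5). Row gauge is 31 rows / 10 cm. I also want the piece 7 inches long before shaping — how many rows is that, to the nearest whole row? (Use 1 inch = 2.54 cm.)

Finished = 7.5 + 2 = 9.5 inches.
9.5 inches × 2.54 = 24.13 cm.
13/5 = 2.6 sts per cm; 24.13 × 2.6 = 62.74 sts.
Next multiple of 5 → 65.
7 inches = 17.78 cm; × 3.1 = 55.12 → 55 rows.

Cast on 65 stitches; work 55 rows.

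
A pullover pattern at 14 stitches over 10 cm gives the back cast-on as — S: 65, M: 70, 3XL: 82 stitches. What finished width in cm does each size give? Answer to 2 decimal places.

14/10 = 1.4 sts per cm.
S: 65 / 1.4 = 46.429 → 46.43 cm.
M: 70 / 1.4 = 50.000 → 50.00 cm.
3XL: 82 / 1.4 = 58.571 → 58.57 cm.

S 46.43 cm; M 50.00 cm; 3XL 58.57 cm.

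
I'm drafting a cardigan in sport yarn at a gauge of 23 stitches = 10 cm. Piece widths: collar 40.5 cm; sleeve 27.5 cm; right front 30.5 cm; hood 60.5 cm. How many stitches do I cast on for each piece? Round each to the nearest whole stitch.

collar 93; sleeve 63; right front 70; hood 139.

Rate = 23/10 = 2.3 sts per cm.
collar: 40.5 × 2.3 = 93.15 → 93.
sleeve: 27.5 × 2.3 = 63.25 → 63.
right front: 30.5 × 2.3 = 70.15 → 70.
hood: 60.5 × 2.3 = 139.15 → 139.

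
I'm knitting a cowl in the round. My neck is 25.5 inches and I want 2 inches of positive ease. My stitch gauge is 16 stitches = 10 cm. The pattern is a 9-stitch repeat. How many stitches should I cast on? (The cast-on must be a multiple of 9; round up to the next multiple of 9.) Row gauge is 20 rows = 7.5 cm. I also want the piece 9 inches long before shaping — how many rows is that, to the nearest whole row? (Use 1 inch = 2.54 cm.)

Cast on 117 stitches; work 61 rows.

Finished = 25.5 + 2 = 27.5 inches.
27.5 inches × 2.54 = 69.85 cm.
16/10 = 1.6 sts per cm; 69.85 × 1.6 = 111.76 sts.
Next multiple of 9 → 117.
9 inches = 22.86 cm; × 2.667 = 60.96 → 61 rows.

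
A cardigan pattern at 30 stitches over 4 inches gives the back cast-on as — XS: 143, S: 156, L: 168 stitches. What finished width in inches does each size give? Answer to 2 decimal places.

XS 19.07 inches; S 20.80 inches; L 22.40 inches.

30/4 = 7.5 sts per in.
XS: 143 / 7.5 = 19.067 → 19.07 in.
S: 156 / 7.5 = 20.800 → 20.80 in.
L: 168 / 7.5 = 22.400 → 22.40 in.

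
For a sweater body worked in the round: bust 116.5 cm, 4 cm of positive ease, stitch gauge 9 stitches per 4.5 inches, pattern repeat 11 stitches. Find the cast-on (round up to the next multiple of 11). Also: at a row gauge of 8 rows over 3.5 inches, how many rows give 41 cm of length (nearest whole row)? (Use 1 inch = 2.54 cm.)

Cast on 99 stitches; work 37 rows.

Finished = 116.5 + 4 = 120.5 cm.
120.5 cm × 1/2.54 = 47.44 inches.
9/4.5 = 2 sts per in; 47.44 × 2 = 94.88 sts.
Next multiple of 11 → 99.
41 cm = 16.14 inches; × 2.286 = 36.90 → 37 rows.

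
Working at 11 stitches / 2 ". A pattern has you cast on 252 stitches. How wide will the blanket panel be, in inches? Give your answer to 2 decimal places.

11 stitches / 2 inch = 5.5 stitches per inch.
252 / 5.5 = 45.818 inches.

45.82 inches.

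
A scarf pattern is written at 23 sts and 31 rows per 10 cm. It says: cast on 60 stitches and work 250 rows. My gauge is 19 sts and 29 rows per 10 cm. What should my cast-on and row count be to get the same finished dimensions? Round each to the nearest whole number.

Cast on 50 stitches; work 234 rows.

Stitches: 60 × 19/23 = 49.57 → 50.
Rows: 250 × 29/31 = 233.87 → 234.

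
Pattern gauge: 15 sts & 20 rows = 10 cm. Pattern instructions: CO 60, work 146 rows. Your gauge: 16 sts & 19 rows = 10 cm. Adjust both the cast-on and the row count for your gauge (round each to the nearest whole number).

Stitches: 60 × 16/15 = 64.00 → 64.
Rows: 146 × 19/20 = 138.70 → 139.

Cast on 64 stitches; work 139 rows.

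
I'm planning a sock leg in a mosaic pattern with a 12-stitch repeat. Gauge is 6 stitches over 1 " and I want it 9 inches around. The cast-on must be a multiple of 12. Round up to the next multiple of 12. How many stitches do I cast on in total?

60 stitches.

6 / 1 = 6 sts per inch.
9 × 6 = 54.00 sts.
Next multiple of 12: 60.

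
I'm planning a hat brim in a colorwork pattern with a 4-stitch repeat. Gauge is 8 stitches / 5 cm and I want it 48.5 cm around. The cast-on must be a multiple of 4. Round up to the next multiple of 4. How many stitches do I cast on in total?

CO 80 sts.

8 / 5 = 1.6 sts per cm.
48.5 × 1.6 = 77.60 sts.
Next multiple of 4: 80.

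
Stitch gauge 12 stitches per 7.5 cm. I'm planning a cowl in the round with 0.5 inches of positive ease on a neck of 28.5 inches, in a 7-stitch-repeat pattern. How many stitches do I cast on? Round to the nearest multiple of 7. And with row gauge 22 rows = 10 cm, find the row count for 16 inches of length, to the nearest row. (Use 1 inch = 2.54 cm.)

Finished = 28.5 + 0.5 = 29 inches.
29 inches × 2.54 = 73.66 cm.
12/7.5 = 1.6 sts per cm; 73.66 × 1.6 = 117.86 sts.
Nearest multiple of 7 → 119.
16 inches = 40.64 cm; × 2.2 = 89.41 → 89 rows.

Cast on 119 stitches; work 89 rows.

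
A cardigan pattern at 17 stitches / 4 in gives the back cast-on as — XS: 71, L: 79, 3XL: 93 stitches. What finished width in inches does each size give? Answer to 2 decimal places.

XS 16.71 inches; L 18.59 inches; 3XL 21.88 inches.

17/4 = 4.25 sts per in.
XS: 71 / 4.25 = 16.706 → 16.71 in.
L: 79 / 4.25 = 18.588 → 18.59 in.
3XL: 93 / 4.25 = 21.882 → 21.88 in.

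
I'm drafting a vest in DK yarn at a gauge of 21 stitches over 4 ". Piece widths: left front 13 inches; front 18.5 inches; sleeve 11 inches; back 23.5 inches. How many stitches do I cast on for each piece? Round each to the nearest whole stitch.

left front 68; front 97; sleeve 58; back 123.

Rate = 21/4 = 5.25 sts per in.
left front: 13 × 5.25 = 68.25 → 68.
front: 18.5 × 5.25 = 97.12 → 97.
sleeve: 11 × 5.25 = 57.75 → 58.
back: 23.5 × 5.25 = 123.38 → 123.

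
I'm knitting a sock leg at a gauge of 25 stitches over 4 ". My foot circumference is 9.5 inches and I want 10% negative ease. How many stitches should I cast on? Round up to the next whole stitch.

54 stitches.

Finished = 9.5 × 0.90 = 8.55 in.
25 / 4 = 6.25 sts per inch.
8.55 × 6.25 = 53.44 sts.
→ 54 sts.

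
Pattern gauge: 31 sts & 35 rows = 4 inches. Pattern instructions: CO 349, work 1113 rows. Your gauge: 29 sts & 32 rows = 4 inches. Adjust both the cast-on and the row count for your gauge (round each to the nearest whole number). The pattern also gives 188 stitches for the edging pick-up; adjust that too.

Cast on 326 stitches; work 1018 rows; edging pick-up 176 stitches.

Stitches: 349 × 29/31 = 326.48 → 326.
Rows: 1113 × 32/35 = 1017.60 → 1018.
edging pick-up: 188 × 29/31 = 175.87 → 176.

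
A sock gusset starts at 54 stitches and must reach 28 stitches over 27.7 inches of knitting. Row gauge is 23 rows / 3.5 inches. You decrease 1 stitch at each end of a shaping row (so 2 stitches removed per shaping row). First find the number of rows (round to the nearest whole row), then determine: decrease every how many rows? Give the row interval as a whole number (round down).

Decrease every 14th row.

Rows = 27.7 × 6.571 = 182.0 → 182 rows.
Stitches to remove: 26 → 13 shaping rows (at 2 st each).
182 / 13 = 14.00 → every 14 rows.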